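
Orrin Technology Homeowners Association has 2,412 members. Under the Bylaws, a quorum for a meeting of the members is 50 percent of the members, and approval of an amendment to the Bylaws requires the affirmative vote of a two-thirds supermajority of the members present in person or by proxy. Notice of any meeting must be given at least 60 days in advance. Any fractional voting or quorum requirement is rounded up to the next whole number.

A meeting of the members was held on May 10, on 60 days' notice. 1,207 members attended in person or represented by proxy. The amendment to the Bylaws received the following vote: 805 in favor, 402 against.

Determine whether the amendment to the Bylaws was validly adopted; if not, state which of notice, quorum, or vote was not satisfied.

Valid — all requirements satisfied.

Notice: 60 days given; 60 required. Satisfied.
Quorum: 50% of 2,412 = 1,206; 1,207 present. Satisfied.
Vote: requires two-thirds of those present (1,207); 2/3 of 1207 = 804.67, rounded up to 805, so 805 needed; 805 in favor. Satisfied.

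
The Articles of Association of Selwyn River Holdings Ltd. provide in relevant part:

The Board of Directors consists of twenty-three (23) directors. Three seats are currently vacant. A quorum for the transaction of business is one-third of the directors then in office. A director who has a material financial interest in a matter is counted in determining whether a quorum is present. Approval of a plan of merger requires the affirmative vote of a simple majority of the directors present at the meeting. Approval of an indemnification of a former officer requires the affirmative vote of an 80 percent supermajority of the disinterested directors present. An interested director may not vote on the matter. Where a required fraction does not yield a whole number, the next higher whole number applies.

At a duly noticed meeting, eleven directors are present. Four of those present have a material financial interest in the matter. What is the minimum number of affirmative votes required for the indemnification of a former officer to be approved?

The indemnification of a former officer requires four-fifths of the disinterested directors present (11 − 4 = 7).
4/5 of 7 = 5.60, rounded up to 6.

6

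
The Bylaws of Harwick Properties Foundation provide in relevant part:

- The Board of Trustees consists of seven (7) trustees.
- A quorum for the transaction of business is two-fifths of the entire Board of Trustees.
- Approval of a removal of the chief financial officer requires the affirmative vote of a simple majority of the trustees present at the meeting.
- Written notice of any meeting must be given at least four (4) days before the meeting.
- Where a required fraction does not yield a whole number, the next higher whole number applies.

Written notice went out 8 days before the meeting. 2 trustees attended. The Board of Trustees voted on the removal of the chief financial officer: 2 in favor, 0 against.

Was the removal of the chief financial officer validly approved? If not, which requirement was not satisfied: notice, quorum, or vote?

Invalid — quorum requirement not satisfied.

Notice: 8 days given; 4 required (8 ≥ 4). Satisfied.
Quorum: 2 present; quorum is 3. Not satisfied.
Vote: the removal of the chief financial officer requires a majority of the trustees present (2). A majority of 2 is 2, so 2 affirmative votes are needed; 2 voted in favor. Satisfied. (Moot — without a quorum no business can be validly transacted.)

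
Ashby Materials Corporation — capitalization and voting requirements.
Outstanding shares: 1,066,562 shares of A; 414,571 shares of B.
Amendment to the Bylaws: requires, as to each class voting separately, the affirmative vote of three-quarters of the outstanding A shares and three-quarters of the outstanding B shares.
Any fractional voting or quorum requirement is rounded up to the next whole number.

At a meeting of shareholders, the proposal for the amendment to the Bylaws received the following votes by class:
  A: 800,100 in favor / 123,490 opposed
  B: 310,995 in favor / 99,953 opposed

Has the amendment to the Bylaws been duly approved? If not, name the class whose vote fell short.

Approved — every class gave the required vote.

A: 3/4 of 1066562 = 799921.50, rounded up to 799922; 799,922 required, 800,100 in favor — approved.
B: 3/4 of 414571 = 310928.25, rounded up to 310929; 310,929 required, 310,995 in favor — approved.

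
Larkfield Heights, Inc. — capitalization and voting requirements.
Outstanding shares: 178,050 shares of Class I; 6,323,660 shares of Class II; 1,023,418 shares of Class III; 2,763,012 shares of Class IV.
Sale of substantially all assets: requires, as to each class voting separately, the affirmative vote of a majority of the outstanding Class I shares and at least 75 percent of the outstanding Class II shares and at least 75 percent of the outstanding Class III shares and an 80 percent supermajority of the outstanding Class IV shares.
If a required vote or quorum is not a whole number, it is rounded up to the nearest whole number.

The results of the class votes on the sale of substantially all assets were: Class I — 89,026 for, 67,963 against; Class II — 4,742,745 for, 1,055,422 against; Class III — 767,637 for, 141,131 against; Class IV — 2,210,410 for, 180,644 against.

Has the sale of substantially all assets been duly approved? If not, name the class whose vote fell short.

Class I: a majority of 178050 is 89026; 89,026 required, 89,026 in favor — approved.
Class II: 3/4 of 6323660 = 4742745; 4,742,745 required, 4,742,745 in favor — approved.
Class III: 3/4 of 1023418 = 767563.50, rounded up to 767564; 767,564 required, 767,637 in favor — approved.
Class IV: 4/5 of 2763012 = 2210409.60, rounded up to 2210410; 2,210,410 required, 2,210,410 in favor — approved.

Approved — every class gave the required vote.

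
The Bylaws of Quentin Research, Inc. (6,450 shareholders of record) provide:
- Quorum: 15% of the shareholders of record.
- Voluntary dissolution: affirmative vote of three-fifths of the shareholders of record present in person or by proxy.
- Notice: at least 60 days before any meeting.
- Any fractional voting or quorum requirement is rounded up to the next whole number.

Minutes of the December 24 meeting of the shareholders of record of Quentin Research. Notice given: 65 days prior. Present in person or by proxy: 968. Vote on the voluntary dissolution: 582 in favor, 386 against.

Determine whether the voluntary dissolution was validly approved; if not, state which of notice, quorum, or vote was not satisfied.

Notice: 65 days given; 60 required. Satisfied.
Quorum: 15% of 6,450 = 967.50, rounded up to 968; 968 present. Satisfied.
Vote: requires three-fifths of those present (968); 3/5 of 968 = 580.80, rounded up to 581, so 581 needed; 582 in favor. Satisfied.

Valid — all requirements satisfied.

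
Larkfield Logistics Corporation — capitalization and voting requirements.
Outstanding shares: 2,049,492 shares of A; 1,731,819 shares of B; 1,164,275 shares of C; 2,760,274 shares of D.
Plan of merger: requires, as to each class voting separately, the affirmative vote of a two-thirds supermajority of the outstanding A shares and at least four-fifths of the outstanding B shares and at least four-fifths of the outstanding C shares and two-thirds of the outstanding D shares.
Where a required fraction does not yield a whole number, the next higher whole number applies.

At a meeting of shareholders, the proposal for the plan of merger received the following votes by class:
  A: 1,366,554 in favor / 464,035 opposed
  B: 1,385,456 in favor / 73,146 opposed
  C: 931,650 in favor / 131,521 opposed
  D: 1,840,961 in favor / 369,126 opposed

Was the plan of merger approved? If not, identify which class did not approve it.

A: 2/3 of 2049492 = 1366328; 1,366,328 required, 1,366,554 in favor — approved.
B: 4/5 of 1731819 = 1385455.20, rounded up to 1385456; 1,385,456 required, 1,385,456 in favor — approved.
C: 4/5 of 1164275 = 931420; 931,420 required, 931,650 in favor — approved.
D: 2/3 of 2760274 = 1840182.67, rounded up to 1840183; 1,840,183 required, 1,840,961 in favor — approved.

Approved — every class gave the required vote.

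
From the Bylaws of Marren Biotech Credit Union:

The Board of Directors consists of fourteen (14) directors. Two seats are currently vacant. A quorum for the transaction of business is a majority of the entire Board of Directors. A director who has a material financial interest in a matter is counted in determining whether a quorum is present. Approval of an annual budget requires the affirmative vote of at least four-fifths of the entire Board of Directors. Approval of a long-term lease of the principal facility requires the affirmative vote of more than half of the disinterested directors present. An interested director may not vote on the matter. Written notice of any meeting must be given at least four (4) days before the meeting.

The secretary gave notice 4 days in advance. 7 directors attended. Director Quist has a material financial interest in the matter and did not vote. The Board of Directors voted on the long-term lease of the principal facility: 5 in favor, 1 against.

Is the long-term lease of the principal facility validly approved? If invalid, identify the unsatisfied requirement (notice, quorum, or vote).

Notice: 4 days given; 4 required (4 ≥ 4). Satisfied.
Quorum: 7 present (interested directors count toward quorum); quorum is 8. Not satisfied.
Vote: the long-term lease of the principal facility requires a majority of the disinterested directors present (7 − 1 = 6). A majority of 6 is 4, so 4 affirmative votes are needed; 5 voted in favor. Satisfied. (Moot — without a quorum no business can be validly transacted.)

Invalid — quorum requirement not satisfied.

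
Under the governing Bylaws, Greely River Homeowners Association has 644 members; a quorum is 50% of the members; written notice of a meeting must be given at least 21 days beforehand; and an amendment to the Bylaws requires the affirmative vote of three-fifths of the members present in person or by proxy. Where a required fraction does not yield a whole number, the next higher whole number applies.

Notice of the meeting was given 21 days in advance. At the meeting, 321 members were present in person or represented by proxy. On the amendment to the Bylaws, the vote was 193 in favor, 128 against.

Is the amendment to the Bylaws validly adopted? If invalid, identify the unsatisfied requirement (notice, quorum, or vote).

Notice: 21 days given; 21 required. Satisfied.
Quorum: 50% of 644 = 322; 321 present. Not satisfied.
Vote: requires three-fifths of those present (321); 3/5 of 321 = 192.60, rounded up to 193, so 193 needed; 193 in favor. Satisfied.

Invalid — quorum requirement not satisfied.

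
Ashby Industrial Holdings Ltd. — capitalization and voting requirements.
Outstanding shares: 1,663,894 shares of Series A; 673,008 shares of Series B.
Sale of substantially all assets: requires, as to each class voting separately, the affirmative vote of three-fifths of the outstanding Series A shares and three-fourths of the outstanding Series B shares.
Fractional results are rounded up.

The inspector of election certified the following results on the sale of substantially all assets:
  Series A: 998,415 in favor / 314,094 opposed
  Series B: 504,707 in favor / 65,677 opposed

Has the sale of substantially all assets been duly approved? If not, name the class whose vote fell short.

Not approved — the Series B shares did not give the required vote.

Series A: 3/5 of 1663894 = 998336.40, rounded up to 998337; 998,337 required, 998,415 in favor — approved.
Series B: 3/4 of 673008 = 504756; 504,756 required, 504,707 in favor — not approved.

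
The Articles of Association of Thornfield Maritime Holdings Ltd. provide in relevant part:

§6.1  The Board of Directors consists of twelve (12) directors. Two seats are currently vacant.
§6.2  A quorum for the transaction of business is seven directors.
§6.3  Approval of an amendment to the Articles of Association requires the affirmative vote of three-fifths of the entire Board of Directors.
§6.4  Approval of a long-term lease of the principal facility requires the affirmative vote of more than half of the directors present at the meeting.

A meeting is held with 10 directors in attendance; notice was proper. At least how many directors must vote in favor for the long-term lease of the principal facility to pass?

6

The long-term lease of the principal facility requires a majority of the directors present (10).
A majority of 10 is 6.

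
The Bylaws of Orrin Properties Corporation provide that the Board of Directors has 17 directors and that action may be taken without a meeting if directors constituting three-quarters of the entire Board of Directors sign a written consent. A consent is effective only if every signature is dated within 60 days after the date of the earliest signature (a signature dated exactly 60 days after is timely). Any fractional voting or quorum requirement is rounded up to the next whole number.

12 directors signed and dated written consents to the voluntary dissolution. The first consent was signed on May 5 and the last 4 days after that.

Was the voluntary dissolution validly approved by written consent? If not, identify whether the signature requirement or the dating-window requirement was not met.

Not effective — insufficient signatures.

Signatures required: three-quarters of 17 — 3/4 of 17 = 12.75, rounded up to 13, so 13 needed; 12 signed. Insufficient.
Dating window: the latest signature is 4 days after the earliest; the limit is 60 days. Within the window.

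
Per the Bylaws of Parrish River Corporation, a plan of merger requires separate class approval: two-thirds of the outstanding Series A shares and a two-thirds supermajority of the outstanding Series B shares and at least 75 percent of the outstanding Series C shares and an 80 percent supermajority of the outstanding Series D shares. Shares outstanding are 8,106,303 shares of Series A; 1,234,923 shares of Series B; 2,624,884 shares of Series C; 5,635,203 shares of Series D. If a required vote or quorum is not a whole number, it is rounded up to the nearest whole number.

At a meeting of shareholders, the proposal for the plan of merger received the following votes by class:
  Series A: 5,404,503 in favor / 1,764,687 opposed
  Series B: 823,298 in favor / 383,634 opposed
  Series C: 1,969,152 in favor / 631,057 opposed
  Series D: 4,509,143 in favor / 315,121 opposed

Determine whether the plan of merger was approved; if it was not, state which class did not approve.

Approved — every class gave the required vote.

Series A: 2/3 of 8106303 = 5404202; 5,404,202 required, 5,404,503 in favor — approved.
Series B: 2/3 of 1234923 = 823282; 823,282 required, 823,298 in favor — approved.
Series C: 3/4 of 2624884 = 1968663; 1,968,663 required, 1,969,152 in favor — approved.
Series D: 4/5 of 5635203 = 4508162.40, rounded up to 4508163; 4,508,163 required, 4,509,143 in favor — approved.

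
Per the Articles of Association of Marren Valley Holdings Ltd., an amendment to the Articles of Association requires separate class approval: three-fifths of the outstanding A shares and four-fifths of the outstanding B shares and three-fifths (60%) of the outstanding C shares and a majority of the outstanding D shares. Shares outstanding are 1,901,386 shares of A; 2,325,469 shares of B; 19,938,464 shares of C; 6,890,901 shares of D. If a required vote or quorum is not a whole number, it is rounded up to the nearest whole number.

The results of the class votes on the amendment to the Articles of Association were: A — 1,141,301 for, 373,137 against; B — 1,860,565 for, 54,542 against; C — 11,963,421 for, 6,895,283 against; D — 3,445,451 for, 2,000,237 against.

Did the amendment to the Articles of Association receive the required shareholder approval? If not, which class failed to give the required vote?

A: 3/5 of 1901386 = 1140831.60, rounded up to 1140832; 1,140,832 required, 1,141,301 in favor — approved.
B: 4/5 of 2325469 = 1860375.20, rounded up to 1860376; 1,860,376 required, 1,860,565 in favor — approved.
C: 3/5 of 19938464 = 11963078.40, rounded up to 11963079; 11,963,079 required, 11,963,421 in favor — approved.
D: a majority of 6890901 is 3445451; 3,445,451 required, 3,445,451 in favor — approved.

Approved — every class gave the required vote.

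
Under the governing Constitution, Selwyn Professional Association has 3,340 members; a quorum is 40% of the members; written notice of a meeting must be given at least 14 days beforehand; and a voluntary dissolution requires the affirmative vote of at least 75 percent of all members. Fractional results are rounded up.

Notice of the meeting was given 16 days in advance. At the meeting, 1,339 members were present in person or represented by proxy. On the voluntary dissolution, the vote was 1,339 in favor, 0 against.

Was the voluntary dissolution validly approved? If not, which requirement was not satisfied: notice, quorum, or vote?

Notice: 16 days given; 14 required. Satisfied.
Quorum: 40% of 3,340 = 1,336; 1,339 present. Satisfied.
Vote: requires three-fourths of all members (3,340); 3/4 of 3340 = 2505, so 2,505 needed; 1,339 in favor. Not satisfied.

Invalid — vote requirement not satisfied.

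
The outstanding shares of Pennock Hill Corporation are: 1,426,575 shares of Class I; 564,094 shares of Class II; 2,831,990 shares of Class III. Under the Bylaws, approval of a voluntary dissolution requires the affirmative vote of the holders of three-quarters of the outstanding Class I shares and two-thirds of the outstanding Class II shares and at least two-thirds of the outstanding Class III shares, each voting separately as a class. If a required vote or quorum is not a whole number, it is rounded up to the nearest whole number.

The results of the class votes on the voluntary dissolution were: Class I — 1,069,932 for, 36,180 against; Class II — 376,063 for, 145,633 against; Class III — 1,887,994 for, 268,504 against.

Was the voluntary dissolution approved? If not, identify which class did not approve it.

Class I: 3/4 of 1426575 = 1069931.25, rounded up to 1069932; 1,069,932 required, 1,069,932 in favor — approved.
Class II: 2/3 of 564094 = 376062.67, rounded up to 376063; 376,063 required, 376,063 in favor — approved.
Class III: 2/3 of 2831990 = 1887993.33, rounded up to 1887994; 1,887,994 required, 1,887,994 in favor — approved.

Approved — every class gave the required vote.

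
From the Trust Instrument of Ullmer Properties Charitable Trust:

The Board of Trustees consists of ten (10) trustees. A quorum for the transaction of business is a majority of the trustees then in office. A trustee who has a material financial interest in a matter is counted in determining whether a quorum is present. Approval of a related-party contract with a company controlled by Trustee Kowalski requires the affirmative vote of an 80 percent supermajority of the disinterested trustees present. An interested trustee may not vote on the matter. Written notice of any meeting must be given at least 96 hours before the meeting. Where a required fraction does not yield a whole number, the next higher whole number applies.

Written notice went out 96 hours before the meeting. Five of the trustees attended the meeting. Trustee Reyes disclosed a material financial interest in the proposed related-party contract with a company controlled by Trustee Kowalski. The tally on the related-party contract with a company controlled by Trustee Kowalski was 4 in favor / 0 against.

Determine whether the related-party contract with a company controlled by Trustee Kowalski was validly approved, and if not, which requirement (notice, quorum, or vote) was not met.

Notice: 96 hours given; 96 required (96 ≥ 96). Satisfied.
Quorum: 5 present (interested trustees count toward quorum); quorum is 6. Not satisfied.
Vote: the related-party contract with a company controlled by Trustee Kowalski requires four-fifths of the disinterested trustees present (5 − 1 = 4). 4/5 of 4 = 3.20, rounded up to 4, so 4 affirmative votes are needed; 4 voted in favor. Satisfied. (Moot — without a quorum no business can be validly transacted.)

Invalid — quorum requirement not satisfied.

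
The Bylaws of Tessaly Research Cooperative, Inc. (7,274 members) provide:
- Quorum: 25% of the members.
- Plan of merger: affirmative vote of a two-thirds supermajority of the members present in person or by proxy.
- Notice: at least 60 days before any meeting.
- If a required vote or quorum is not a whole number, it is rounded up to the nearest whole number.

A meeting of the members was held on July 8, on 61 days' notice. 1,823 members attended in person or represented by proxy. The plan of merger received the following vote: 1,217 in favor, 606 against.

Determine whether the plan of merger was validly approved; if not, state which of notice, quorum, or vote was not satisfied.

Notice: 61 days given; 60 required. Satisfied.
Quorum: 25% of 7,274 = 1,818.50, rounded up to 1,819; 1,823 present. Satisfied.
Vote: requires two-thirds of those present (1,823); 2/3 of 1823 = 1215.33, rounded up to 1216, so 1,216 needed; 1,217 in favor. Satisfied.

Valid — all requirements satisfied.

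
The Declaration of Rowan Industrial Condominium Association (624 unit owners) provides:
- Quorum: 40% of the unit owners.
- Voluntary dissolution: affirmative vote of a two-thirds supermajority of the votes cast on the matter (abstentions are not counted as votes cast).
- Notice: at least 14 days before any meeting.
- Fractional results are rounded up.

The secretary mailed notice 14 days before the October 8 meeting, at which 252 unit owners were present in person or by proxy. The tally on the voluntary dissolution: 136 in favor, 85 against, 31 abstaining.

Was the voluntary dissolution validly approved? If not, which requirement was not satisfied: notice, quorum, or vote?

Notice: 14 days given; 14 required. Satisfied.
Quorum: 40% of 624 = 249.60, rounded up to 250; 252 present. Satisfied.
Vote: requires two-thirds of the votes cast (252 − 31 abstaining = 221); 2/3 of 221 = 147.33, rounded up to 148, so 148 needed; 136 in favor. Not satisfied.

Invalid — vote requirement not satisfied.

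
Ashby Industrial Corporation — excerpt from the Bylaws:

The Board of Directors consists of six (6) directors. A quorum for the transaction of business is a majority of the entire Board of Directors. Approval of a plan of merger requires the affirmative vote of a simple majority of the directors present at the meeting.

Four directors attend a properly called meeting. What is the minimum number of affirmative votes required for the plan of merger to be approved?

3

The plan of merger requires a majority of the directors present (4).
A majority of 4 is 3.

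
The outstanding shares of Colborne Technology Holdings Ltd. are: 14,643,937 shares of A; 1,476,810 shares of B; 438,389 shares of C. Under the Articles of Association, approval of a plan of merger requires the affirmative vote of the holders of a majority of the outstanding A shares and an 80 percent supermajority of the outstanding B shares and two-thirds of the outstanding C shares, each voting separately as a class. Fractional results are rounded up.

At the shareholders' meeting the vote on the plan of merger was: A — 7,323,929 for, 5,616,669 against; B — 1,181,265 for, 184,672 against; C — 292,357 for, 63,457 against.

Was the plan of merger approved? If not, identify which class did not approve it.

A: a majority of 14643937 is 7321969; 7,321,969 required, 7,323,929 in favor — approved.
B: 4/5 of 1476810 = 1181448; 1,181,448 required, 1,181,265 in favor — not approved.
C: 2/3 of 438389 = 292259.33, rounded up to 292260; 292,260 required, 292,357 in favor — approved.

Not approved — the B shares did not give the required vote.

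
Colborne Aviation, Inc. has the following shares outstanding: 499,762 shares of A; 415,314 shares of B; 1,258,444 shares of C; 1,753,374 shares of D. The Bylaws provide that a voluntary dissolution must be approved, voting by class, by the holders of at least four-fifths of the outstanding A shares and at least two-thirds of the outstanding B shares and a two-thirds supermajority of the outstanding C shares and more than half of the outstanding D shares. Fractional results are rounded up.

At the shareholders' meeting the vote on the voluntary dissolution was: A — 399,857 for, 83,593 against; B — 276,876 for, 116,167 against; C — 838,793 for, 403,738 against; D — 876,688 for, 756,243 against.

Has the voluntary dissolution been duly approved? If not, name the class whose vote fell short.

Not approved — the C shares did not give the required vote.

A: 4/5 of 499762 = 399809.60, rounded up to 399810; 399,810 required, 399,857 in favor — approved.
B: 2/3 of 415314 = 276876; 276,876 required, 276,876 in favor — approved.
C: 2/3 of 1258444 = 838962.67, rounded up to 838963; 838,963 required, 838,793 in favor — not approved.
D: a majority of 1753374 is 876688; 876,688 required, 876,688 in favor — approved.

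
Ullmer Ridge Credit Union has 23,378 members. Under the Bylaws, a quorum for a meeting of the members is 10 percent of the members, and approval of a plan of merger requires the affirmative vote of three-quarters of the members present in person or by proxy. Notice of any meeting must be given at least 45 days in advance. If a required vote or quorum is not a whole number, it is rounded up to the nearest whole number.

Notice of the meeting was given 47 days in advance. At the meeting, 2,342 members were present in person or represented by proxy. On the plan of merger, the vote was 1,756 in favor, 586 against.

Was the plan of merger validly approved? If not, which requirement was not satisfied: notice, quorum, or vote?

Invalid — vote requirement not satisfied.

Notice: 47 days given; 45 required. Satisfied.
Quorum: 10% of 23,378 = 2,337.80, rounded up to 2,338; 2,342 present. Satisfied.
Vote: requires three-fourths of those present (2,342); 3/4 of 2342 = 1756.50, rounded up to 1757, so 1,757 needed; 1,756 in favor. Not satisfied.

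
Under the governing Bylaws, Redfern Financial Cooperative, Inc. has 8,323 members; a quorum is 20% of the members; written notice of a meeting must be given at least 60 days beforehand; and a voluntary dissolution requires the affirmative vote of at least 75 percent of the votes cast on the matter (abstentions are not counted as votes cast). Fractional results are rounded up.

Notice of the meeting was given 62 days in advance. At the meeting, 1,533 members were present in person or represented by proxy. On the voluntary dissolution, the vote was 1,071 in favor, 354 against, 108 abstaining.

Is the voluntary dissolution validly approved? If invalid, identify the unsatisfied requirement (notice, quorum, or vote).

Notice: 62 days given; 60 required. Satisfied.
Quorum: 20% of 8,323 = 1,664.60, rounded up to 1,665; 1,533 present. Not satisfied.
Vote: requires three-fourths of the votes cast (1,533 − 108 abstaining = 1,425); 3/4 of 1425 = 1068.75, rounded up to 1069, so 1,069 needed; 1,071 in favor. Satisfied.

Invalid — quorum requirement not satisfied.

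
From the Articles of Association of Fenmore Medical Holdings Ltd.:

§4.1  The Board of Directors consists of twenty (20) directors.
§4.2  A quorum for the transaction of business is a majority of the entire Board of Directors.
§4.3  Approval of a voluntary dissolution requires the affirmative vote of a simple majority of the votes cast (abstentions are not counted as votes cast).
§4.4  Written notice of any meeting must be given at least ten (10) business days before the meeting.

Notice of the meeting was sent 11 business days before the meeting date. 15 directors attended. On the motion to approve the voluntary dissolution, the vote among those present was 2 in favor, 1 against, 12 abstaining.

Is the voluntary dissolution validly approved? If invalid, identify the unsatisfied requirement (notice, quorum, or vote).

Valid — all requirements satisfied.

Notice: 11 business days given; 10 required (11 ≥ 10). Satisfied.
Quorum: 15 present; quorum is 11. Satisfied.
Vote: the voluntary dissolution requires a majority of the votes cast (15 present − 12 abstaining = 3). A majority of 3 is 2, so 2 affirmative votes are needed; 2 voted in favor. Satisfied.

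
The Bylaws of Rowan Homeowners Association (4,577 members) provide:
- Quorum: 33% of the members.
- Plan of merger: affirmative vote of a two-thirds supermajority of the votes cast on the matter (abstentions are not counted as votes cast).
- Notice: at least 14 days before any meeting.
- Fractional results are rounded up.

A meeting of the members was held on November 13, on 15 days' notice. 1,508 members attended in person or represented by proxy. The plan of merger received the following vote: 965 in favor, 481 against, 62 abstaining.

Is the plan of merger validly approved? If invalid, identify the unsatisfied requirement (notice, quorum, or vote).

Invalid — quorum requirement not satisfied.

Notice: 15 days given; 14 required. Satisfied.
Quorum: 33% of 4,577 = 1,510.41, rounded up to 1,511; 1,508 present. Not satisfied.
Vote: requires two-thirds of the votes cast (1,508 − 62 abstaining = 1,446); 2/3 of 1446 = 964, so 964 needed; 965 in favor. Satisfied.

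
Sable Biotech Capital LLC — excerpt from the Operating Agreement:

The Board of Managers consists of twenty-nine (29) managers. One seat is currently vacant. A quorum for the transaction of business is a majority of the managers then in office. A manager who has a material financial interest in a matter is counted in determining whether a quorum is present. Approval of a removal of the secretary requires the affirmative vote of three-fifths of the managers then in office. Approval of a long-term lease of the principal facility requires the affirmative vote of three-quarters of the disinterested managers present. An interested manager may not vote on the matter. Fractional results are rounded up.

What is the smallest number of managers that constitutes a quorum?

A majority of 28 is 15.

15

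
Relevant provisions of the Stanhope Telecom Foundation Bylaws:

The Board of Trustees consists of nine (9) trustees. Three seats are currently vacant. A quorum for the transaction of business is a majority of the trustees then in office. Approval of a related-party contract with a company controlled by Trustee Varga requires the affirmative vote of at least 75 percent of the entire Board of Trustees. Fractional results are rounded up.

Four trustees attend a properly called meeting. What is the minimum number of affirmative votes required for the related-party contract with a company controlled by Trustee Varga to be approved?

7

The related-party contract with a company controlled by Trustee Varga requires three-fourths of the entire Board of Trustees (9).
3/4 of 9 = 6.75, rounded up to 7.
(Only 4 can vote, so the related-party contract with a company controlled by Trustee Varga cannot pass at this meeting, but the required vote is still 7.)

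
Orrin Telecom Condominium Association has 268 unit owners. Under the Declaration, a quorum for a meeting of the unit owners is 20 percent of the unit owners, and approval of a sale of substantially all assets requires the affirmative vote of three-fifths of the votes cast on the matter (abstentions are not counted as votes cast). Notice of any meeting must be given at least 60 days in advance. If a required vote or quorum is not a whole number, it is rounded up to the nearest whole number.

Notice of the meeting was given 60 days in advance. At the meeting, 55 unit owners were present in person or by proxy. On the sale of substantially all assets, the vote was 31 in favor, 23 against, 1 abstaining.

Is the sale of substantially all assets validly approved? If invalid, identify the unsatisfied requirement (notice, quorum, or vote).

Invalid — vote requirement not satisfied.

Notice: 60 days given; 60 required. Satisfied.
Quorum: 20% of 268 = 53.60, rounded up to 54; 55 present. Satisfied.
Vote: requires three-fifths of the votes cast (55 − 1 abstaining = 54); 3/5 of 54 = 32.40, rounded up to 33, so 33 needed; 31 in favor. Not satisfied.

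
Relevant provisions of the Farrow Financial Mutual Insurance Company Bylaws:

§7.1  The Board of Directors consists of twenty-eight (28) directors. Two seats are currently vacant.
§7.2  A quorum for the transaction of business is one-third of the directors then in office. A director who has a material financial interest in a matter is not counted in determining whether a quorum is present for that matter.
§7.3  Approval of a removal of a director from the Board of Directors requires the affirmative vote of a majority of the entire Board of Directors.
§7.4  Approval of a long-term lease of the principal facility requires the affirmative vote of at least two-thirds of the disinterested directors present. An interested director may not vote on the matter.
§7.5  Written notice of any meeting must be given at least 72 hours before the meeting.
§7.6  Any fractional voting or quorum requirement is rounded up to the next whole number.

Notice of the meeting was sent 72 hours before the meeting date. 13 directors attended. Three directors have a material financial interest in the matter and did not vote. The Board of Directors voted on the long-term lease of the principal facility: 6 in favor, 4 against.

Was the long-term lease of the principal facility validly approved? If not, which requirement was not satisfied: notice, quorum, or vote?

Invalid — vote requirement not satisfied.

Notice: 72 hours given; 72 required (72 ≥ 72). Satisfied.
Quorum: 13 present, but the 3 interested directors do not count, leaving 10. Quorum is 9. Satisfied.
Vote: the long-term lease of the principal facility requires two-thirds of the disinterested directors present (13 − 3 = 10). 2/3 of 10 = 6.67, rounded up to 7, so 7 affirmative votes are needed; 6 voted in favor. Not satisfied.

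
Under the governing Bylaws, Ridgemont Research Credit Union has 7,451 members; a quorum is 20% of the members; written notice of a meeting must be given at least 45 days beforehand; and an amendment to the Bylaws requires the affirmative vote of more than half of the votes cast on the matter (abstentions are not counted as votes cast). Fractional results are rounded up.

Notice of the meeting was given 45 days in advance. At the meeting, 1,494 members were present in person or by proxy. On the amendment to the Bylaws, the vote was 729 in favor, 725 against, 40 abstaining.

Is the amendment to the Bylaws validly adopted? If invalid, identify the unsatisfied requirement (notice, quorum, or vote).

Notice: 45 days given; 45 required. Satisfied.
Quorum: 20% of 7,451 = 1,490.20, rounded up to 1,491; 1,494 present. Satisfied.
Vote: requires a majority of the votes cast (1,494 − 40 abstaining = 1,454); a majority of 1454 is 728, so 728 needed; 729 in favor. Satisfied.

Valid — all requirements satisfied.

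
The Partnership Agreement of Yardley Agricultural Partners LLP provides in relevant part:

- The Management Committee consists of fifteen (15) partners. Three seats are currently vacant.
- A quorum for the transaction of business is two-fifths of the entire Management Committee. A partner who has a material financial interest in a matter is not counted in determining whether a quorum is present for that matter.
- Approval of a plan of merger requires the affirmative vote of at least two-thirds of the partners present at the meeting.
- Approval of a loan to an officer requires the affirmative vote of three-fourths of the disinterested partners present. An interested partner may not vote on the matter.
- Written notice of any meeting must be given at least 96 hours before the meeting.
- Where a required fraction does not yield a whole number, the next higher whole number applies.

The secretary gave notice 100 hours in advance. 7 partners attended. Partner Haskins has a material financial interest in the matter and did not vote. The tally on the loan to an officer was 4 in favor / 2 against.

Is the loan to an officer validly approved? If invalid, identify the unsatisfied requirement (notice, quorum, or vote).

Invalid — vote requirement not satisfied.

Notice: 100 hours given; 96 required (100 ≥ 96). Satisfied.
Quorum: 7 present, but the 1 interested partner does not count, leaving 6. Quorum is 6. Satisfied.
Vote: the loan to an officer requires three-fourths of the disinterested partners present (7 − 1 = 6). 3/4 of 6 = 4.50, rounded up to 5, so 5 affirmative votes are needed; 4 voted in favor. Not satisfied.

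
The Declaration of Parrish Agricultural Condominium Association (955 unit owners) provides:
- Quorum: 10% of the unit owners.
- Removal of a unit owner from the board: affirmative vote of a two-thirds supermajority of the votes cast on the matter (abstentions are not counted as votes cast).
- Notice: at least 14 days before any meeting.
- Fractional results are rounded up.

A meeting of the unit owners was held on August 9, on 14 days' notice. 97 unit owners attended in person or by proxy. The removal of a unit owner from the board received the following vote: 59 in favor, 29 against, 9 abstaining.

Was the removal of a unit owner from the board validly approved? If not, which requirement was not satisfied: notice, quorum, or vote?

Valid — all requirements satisfied.

Notice: 14 days given; 14 required. Satisfied.
Quorum: 10% of 955 = 95.50, rounded up to 96; 97 present. Satisfied.
Vote: requires two-thirds of the votes cast (97 − 9 abstaining = 88); 2/3 of 88 = 58.67, rounded up to 59, so 59 needed; 59 in favor. Satisfied.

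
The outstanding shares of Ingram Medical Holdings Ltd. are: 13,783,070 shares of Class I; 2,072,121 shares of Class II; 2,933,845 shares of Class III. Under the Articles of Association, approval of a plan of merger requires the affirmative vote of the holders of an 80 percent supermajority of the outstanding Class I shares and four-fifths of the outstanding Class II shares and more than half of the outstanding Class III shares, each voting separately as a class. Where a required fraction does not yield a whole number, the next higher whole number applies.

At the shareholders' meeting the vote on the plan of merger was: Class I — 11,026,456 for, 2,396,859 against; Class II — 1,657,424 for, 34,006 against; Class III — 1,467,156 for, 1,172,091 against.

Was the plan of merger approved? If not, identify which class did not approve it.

Class I: 4/5 of 13783070 = 11026456; 11,026,456 required, 11,026,456 in favor — approved.
Class II: 4/5 of 2072121 = 1657696.80, rounded up to 1657697; 1,657,697 required, 1,657,424 in favor — not approved.
Class III: a majority of 2933845 is 1466923; 1,466,923 required, 1,467,156 in favor — approved.

Not approved — the Class II shares did not give the required vote.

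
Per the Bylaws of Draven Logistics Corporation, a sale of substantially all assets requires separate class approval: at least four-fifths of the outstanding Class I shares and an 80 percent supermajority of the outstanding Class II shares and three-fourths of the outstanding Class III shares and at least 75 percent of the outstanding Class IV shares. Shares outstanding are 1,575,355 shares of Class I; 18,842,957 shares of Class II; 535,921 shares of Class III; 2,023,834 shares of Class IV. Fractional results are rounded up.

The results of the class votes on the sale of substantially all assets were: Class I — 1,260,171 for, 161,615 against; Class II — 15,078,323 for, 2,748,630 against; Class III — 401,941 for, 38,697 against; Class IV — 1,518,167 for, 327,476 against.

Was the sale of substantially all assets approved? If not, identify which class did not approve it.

Class I: 4/5 of 1575355 = 1260284; 1,260,284 required, 1,260,171 in favor — not approved.
Class II: 4/5 of 18842957 = 15074365.60, rounded up to 15074366; 15,074,366 required, 15,078,323 in favor — approved.
Class III: 3/4 of 535921 = 401940.75, rounded up to 401941; 401,941 required, 401,941 in favor — approved.
Class IV: 3/4 of 2023834 = 1517875.50, rounded up to 1517876; 1,517,876 required, 1,518,167 in favor — approved.

Not approved — the Class I shares did not give the required vote.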